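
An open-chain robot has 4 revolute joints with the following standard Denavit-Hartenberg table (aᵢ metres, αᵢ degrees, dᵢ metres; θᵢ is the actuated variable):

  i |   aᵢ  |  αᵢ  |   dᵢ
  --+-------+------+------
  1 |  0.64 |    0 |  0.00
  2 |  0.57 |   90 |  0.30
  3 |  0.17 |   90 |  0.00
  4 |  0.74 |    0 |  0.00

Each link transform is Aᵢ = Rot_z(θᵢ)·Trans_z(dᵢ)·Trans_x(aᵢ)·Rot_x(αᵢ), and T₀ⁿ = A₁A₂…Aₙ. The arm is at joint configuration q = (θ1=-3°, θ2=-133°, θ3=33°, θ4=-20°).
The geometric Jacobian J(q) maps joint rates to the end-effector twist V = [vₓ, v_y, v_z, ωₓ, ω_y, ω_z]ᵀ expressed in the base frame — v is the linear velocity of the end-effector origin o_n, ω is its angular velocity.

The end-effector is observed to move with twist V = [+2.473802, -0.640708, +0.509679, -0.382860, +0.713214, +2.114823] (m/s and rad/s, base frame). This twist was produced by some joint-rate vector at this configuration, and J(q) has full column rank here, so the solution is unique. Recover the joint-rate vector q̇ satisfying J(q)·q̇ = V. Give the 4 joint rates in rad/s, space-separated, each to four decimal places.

o_n = [-0.1172, -1.1157, 0.7713]
J₁: ẑ×o_n = [1.1157, -0.1172, 0.0000], ω = ẑ
J2: z=[0.0000, 0.0000, 1.0000] o=[0.6391, -0.0335, 0.0000] → [1.0822, -0.7563, 0.0000, 0.0000, 0.0000, 1.0000]
J3: z=[-0.6947, 0.7193, 0.0000] o=[0.2291, -0.4295, 0.3000] → [0.3390, 0.3274, 0.7258, -0.6947, 0.7193, 0.0000]
J4: z=[-0.3918, -0.3783, -0.8387] o=[0.1265, -0.5285, 0.3926] → [-0.6357, 0.3528, 0.1378, -0.3918, -0.3783, -0.8387]
q̇ = J⁺·V = [0.9230, 0.8530, 0.7790, -0.4040]

0.9230 0.8530 0.7790 -0.4040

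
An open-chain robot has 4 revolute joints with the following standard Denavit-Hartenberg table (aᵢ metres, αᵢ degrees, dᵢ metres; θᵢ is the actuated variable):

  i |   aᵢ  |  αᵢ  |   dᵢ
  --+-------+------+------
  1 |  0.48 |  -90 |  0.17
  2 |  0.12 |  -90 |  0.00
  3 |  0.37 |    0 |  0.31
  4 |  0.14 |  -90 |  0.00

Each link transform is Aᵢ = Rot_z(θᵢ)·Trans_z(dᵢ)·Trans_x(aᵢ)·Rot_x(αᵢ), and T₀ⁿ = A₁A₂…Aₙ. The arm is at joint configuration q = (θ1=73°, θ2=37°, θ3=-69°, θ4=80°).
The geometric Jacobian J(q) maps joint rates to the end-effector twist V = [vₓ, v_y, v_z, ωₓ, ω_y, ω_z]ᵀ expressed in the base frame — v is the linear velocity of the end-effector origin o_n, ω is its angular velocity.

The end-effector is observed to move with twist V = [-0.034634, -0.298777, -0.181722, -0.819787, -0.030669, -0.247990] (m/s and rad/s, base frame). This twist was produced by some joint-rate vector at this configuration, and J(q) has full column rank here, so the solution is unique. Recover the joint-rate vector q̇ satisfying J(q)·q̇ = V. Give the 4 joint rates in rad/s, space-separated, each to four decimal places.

o_n = [-0.1279, 0.6717, -0.3123]
J₁: ẑ×o_n = [-0.6717, -0.1279, 0.0000], ω = ẑ
J2: z=[-0.9563, 0.2924, 0.0000] o=[0.1403, 0.4590, 0.1700] → [-0.1410, -0.4612, -0.1249, -0.9563, 0.2924, 0.0000]
J3: z=[-0.1760, -0.5755, -0.7986] o=[0.1684, 0.5507, 0.0978] → [0.3326, 0.1645, -0.1918, -0.1760, -0.5755, -0.7986]
J4: z=[-0.1760, -0.5755, -0.7986] o=[-0.1856, 0.5745, -0.2296] → [0.1252, -0.0606, 0.0161, -0.1760, -0.5755, -0.7986]
q̇ = J⁺·V = [0.1090, 0.7750, 0.4430, 0.0040]

0.1090 0.7750 0.4430 0.0040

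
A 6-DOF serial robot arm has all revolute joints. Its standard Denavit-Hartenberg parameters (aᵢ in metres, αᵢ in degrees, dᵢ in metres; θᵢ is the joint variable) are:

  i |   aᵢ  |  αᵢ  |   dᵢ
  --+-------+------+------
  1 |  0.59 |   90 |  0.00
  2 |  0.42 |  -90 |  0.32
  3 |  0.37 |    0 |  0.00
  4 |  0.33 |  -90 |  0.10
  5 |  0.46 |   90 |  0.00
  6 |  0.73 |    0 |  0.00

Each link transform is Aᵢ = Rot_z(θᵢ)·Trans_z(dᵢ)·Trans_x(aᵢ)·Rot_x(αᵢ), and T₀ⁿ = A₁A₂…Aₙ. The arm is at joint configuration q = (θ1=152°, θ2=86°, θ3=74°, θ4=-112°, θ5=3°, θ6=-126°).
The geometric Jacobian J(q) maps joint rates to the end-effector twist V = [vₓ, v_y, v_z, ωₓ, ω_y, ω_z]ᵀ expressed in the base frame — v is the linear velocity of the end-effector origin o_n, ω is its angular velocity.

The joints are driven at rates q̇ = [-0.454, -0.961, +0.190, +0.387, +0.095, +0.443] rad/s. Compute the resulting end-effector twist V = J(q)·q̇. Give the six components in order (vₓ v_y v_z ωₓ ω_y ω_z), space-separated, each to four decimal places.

o_n = [-0.1555, 0.8210, 0.4485]
J₁: ẑ×o_n = [-0.8210, -0.1555, 0.0000], ω = ẑ
J2: z=[0.4695, 0.8829, 0.0000] o=[-0.5209, 0.2770, 0.0000] → [0.3960, -0.2106, -0.0673, 0.4695, 0.8829, 0.0000]
J3: z=[0.8808, -0.4683, 0.0698] o=[-0.3966, 0.5733, 0.4190] → [-0.0311, -0.0092, 0.3311, 0.8808, -0.4683, 0.0698]
J4: z=[0.8808, -0.4683, 0.0698] o=[-0.5698, 0.2626, 0.5207] → [-0.0052, 0.0925, 0.6859, 0.8808, -0.4683, 0.0698]
J5: z=[-0.4079, -0.6756, 0.6142] o=[-0.4024, 0.4037, 0.7871] → [-0.0276, 0.0135, -0.0034, -0.4079, -0.6756, 0.6142]
J6: z=[0.8922, -0.4379, 0.1108] o=[-0.3131, 0.6765, 1.1465] → [0.2896, 0.6402, 0.1979, 0.8922, -0.4379, 0.1108]
V = J·q̇ = [0.1099, 0.5919, 0.4803, 0.4135, -1.3769, -0.3063]

0.1099 0.5919 0.4803 0.4135 -1.3769 -0.3063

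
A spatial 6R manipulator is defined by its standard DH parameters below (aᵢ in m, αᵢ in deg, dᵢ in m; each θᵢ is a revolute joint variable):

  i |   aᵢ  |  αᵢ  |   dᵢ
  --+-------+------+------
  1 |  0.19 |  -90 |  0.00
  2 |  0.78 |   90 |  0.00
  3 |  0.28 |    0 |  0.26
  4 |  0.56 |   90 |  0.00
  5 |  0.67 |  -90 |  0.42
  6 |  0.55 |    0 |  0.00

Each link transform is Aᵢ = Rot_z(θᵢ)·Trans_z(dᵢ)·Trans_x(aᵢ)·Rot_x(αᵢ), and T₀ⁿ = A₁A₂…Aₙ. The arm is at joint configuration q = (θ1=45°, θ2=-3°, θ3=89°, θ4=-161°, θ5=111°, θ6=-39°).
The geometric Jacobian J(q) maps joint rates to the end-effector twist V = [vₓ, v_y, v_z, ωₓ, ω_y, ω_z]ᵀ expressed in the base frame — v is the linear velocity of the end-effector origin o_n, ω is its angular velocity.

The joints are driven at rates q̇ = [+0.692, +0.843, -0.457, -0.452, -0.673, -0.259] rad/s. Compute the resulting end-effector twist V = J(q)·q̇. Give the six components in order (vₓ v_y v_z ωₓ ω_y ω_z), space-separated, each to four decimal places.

o_n = [0.2445, 0.0814, 1.2884]
J₁: ẑ×o_n = [-0.0814, 0.2445, 0.0000], ω = ẑ
J2: z=[-0.7071, 0.7071, 0.0000] o=[0.1344, 0.1344, 0.0000] → [0.9111, 0.9111, -0.0404, -0.7071, 0.7071, 0.0000]
J3: z=[-0.0370, -0.0370, 0.9986] o=[0.6851, 0.6851, 0.0408] → [0.5568, -0.3939, 0.0060, -0.0370, -0.0370, 0.9986]
J4: z=[-0.0370, -0.0370, 0.9986] o=[0.4810, 0.8769, 0.3007] → [0.7579, -0.1997, 0.0207, -0.0370, -0.0370, 0.9986]
J5: z=[-0.4531, -0.8901, -0.0498] o=[0.9798, 0.6225, 0.3098] → [-0.8980, 0.4800, -0.4093, -0.4531, -0.8901, -0.0498]
J6: z=[-0.8183, 0.4374, -0.3730] o=[0.5525, 0.3346, 0.9096] → [0.0712, 0.4248, 0.3420, -0.8183, 0.4374, -0.3730]
V = J·q̇ = [0.7006, 0.7744, 0.1407, -0.0456, 1.1155, -0.0857]

0.7006 0.7744 0.1407 -0.0456 1.1155 -0.0857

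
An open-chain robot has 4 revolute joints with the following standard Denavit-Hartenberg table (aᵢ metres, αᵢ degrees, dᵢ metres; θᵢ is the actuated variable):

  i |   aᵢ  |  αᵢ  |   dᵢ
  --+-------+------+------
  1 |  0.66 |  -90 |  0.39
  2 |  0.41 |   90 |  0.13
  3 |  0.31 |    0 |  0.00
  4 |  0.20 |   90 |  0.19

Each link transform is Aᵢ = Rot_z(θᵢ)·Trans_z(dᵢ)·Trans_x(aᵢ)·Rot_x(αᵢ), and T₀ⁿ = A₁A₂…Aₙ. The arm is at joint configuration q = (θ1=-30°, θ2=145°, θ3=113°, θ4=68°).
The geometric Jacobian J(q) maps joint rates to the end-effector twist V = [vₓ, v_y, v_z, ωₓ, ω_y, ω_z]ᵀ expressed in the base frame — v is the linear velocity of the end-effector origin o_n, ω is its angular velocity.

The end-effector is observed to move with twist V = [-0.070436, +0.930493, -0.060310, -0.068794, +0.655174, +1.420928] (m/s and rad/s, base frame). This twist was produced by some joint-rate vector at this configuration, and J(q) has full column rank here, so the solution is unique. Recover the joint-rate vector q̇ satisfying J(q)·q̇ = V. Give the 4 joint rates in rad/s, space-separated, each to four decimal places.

0.8680 0.5330 -0.2590 -0.4160

o_n = [0.8088, 0.0086, 0.1834]
J₁: ẑ×o_n = [-0.0086, 0.8088, 0.0000], ω = ẑ
J2: z=[0.5000, 0.8660, 0.0000] o=[0.5716, -0.3300, 0.3900] → [-0.1789, 0.1033, -0.0362, 0.5000, 0.8660, 0.0000]
J3: z=[0.4967, -0.2868, -0.8192] o=[0.3457, -0.0495, 0.1548] → [0.0394, -0.3935, 0.1617, 0.4967, -0.2868, -0.8192]
J4: z=[0.4967, -0.2868, -0.8192] o=[0.5743, 0.1480, 0.2243] → [-0.1025, -0.1717, -0.0020, 0.4967, -0.2868, -0.8192]
q̇ = J⁺·V = [0.8680, 0.5330, -0.2590, -0.4160]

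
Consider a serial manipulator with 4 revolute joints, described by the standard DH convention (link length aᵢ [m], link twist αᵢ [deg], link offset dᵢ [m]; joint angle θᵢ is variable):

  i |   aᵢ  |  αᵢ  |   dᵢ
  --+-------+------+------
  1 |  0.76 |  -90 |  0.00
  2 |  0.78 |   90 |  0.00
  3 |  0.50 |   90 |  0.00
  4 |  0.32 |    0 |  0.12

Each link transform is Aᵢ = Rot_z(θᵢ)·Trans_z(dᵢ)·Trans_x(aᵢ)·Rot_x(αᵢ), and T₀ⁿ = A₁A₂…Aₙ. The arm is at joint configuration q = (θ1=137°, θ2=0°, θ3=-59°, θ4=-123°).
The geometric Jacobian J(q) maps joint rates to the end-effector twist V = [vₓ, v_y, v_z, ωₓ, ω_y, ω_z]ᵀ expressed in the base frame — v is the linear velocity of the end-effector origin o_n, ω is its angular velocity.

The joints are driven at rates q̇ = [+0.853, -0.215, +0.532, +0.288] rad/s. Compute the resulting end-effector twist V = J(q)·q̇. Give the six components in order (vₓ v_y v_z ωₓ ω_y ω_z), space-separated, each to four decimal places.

-1.3287 -0.5894 0.1315 0.4283 0.0974 1.3850

o_n = [-0.9412, 1.3439, -0.2684]
J₁: ẑ×o_n = [-1.3439, -0.9412, 0.0000], ω = ẑ
J2: z=[-0.6820, -0.7314, 0.0000] o=[-0.5558, 0.5183, 0.0000] → [0.1963, -0.1830, -0.8449, -0.6820, -0.7314, 0.0000]
J3: z=[0.0000, -0.0000, 1.0000] o=[-1.1263, 1.0503, 0.0000] → [-0.2936, 0.1851, 0.0000, 0.0000, -0.0000, 1.0000]
J4: z=[0.9781, -0.2079, 0.0000] o=[-1.0223, 1.5394, 0.0000] → [0.0558, 0.2625, -0.1743, 0.9781, -0.2079, 0.0000]
V = J·q̇ = [-1.3287, -0.5894, 0.1315, 0.4283, 0.0974, 1.3850]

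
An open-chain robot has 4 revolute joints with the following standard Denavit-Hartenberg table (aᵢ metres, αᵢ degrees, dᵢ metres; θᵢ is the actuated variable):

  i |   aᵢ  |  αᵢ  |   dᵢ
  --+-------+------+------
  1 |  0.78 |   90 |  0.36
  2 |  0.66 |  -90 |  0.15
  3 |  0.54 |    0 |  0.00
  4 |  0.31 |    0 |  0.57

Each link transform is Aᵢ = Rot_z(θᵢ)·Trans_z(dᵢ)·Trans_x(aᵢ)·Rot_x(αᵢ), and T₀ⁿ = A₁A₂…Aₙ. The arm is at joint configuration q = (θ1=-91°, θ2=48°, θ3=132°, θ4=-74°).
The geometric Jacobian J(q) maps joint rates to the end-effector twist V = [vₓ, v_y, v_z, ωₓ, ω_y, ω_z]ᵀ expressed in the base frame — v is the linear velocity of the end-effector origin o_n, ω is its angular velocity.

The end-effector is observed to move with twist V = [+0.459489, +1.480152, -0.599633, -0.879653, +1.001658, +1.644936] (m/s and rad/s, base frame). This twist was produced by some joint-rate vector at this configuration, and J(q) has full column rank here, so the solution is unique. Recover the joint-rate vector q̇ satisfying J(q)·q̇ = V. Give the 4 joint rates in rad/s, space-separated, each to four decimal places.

0.7570 0.8970 0.7990 0.5280

o_n = [0.5025, -0.6751, 1.0854]
J₁: ẑ×o_n = [0.6751, 0.5025, -0.0000], ω = ẑ
J2: z=[-0.9998, 0.0175, 0.0000] o=[-0.0136, -0.7799, 0.3600] → [0.0127, 0.7253, -0.1138, -0.9998, 0.0175, 0.0000]
J3: z=[0.0130, 0.7430, 0.6691] o=[-0.1713, -1.2188, 0.8505] → [-0.1893, 0.4478, -0.4936, 0.0130, 0.7430, 0.6691]
J4: z=[0.0130, 0.7430, 0.6691] o=[0.2342, -0.9841, 0.5820] → [0.1673, 0.1730, -0.1954, 0.0130, 0.7430, 0.6691]
q̇ = J⁺·V = [0.7570, 0.8970, 0.7990, 0.5280]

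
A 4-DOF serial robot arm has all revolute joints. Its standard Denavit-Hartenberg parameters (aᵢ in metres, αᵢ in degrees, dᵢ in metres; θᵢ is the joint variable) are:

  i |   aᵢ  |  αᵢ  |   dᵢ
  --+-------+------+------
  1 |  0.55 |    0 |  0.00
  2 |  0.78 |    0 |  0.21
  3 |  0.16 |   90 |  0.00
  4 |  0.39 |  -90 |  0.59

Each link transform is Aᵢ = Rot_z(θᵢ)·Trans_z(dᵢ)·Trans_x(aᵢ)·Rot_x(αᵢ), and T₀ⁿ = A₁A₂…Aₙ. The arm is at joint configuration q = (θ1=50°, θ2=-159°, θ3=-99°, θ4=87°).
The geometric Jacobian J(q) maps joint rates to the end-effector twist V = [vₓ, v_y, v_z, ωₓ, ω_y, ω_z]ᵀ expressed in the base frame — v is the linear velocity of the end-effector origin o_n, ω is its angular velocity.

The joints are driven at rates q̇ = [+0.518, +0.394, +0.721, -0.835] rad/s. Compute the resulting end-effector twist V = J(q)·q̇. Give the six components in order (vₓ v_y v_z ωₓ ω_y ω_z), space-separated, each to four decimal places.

-0.8218 0.2964 -0.0170 -0.3920 -0.7373 1.6330

o_n = [0.2173, 0.2895, 0.5995]
J₁: ẑ×o_n = [-0.2895, 0.2173, 0.0000], ω = ẑ
J2: z=[0.0000, 0.0000, 1.0000] o=[0.3535, 0.4213, 0.0000] → [0.1319, -0.1362, 0.0000, 0.0000, 0.0000, 1.0000]
J3: z=[0.0000, 0.0000, 1.0000] o=[0.0996, -0.3162, 0.2100] → [-0.6056, 0.1177, 0.0000, 0.0000, 0.0000, 1.0000]
J4: z=[0.4695, 0.8829, 0.0000] o=[-0.0417, -0.2411, 0.2100] → [0.3439, -0.1828, 0.0204, 0.4695, 0.8829, 0.0000]
V = J·q̇ = [-0.8218, 0.2964, -0.0170, -0.3920, -0.7373, 1.6330]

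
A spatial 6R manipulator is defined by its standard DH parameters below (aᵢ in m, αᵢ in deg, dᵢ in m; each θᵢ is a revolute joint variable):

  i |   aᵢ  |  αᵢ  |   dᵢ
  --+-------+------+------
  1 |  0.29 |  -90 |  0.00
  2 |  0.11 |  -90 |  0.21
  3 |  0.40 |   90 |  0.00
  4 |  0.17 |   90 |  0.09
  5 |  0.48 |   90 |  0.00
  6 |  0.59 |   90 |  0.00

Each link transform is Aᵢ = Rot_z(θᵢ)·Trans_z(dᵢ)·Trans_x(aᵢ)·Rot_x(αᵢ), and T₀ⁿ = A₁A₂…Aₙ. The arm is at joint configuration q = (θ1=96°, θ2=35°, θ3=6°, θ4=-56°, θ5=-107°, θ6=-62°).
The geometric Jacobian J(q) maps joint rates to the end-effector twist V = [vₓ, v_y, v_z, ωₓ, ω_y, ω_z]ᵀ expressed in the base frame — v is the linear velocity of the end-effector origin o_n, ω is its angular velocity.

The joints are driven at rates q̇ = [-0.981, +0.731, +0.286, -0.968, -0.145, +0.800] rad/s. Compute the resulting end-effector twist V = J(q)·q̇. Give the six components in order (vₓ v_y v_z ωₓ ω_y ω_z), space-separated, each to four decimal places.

1.4512 -0.9026 0.0346 0.0599 -0.8864 -1.5818

o_n = [0.4192, 0.8371, -0.7567]
J₁: ẑ×o_n = [-0.8371, 0.4192, 0.0000], ω = ẑ
J2: z=[-0.9945, -0.1045, 0.0000] o=[-0.0303, 0.2884, 0.0000] → [0.0791, -0.7526, -0.4987, -0.9945, -0.1045, 0.0000]
J3: z=[0.0600, -0.5704, -0.8192] o=[-0.2486, 0.3561, -0.0631] → [0.7897, -0.5054, 0.4098, 0.0600, -0.5704, -0.8192]
J4: z=[-0.9980, -0.0188, -0.0600] o=[-0.2411, 0.6845, -0.2913] → [0.0179, -0.5041, -0.1398, -0.9980, -0.0188, -0.0600]
J5: z=[-0.0491, -0.3618, 0.9310] o=[-0.3375, 0.8413, -0.2354] → [0.1925, 0.6789, 0.2740, -0.0491, -0.3618, 0.9310]
J6: z=[-0.2543, -0.8968, -0.3619] o=[0.1261, 0.7191, -0.2585] → [0.4896, -0.2328, 0.2329, -0.2543, -0.8968, -0.3619]
V = J·q̇ = [1.4512, -0.9026, 0.0346, 0.0599, -0.8864, -1.5818]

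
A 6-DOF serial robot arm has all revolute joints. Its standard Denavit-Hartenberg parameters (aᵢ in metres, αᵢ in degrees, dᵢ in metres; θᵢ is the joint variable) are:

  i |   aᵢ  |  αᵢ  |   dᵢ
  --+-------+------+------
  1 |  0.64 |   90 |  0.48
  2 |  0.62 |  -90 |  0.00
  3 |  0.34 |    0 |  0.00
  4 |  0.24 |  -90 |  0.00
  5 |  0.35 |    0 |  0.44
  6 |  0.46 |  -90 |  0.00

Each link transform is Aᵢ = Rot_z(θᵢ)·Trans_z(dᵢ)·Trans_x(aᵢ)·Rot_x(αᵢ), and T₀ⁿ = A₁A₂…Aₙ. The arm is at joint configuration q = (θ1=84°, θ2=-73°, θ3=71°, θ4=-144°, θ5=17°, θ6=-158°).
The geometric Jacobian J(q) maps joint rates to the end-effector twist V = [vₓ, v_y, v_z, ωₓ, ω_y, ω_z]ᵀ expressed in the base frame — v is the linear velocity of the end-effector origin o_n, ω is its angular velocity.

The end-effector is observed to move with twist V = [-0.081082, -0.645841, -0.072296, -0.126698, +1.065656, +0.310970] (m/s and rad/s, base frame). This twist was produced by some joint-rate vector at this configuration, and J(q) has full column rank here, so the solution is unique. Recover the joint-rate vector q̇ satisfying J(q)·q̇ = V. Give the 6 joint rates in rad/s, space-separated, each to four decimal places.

-0.8080 -0.4710 0.9530 0.3750 -0.0810 -0.7180

o_n = [-0.1183, 1.1931, -0.6272]
J₁: ẑ×o_n = [-1.1931, -0.1183, 0.0000], ω = ẑ
J2: z=[0.9945, -0.1045, 0.0000] o=[0.0669, 0.6365, 0.4800] → [0.1157, 1.1011, 0.5342, 0.9945, -0.1045, 0.0000]
J3: z=[0.1000, 0.9511, 0.2924] o=[0.0858, 0.8168, -0.1129] → [-0.5991, -0.0083, 0.2318, 0.1000, 0.9511, 0.2924]
J4: z=[0.1000, 0.9511, 0.2924] o=[-0.2305, 0.8826, -0.2188] → [-0.4792, 0.0736, -0.0756, 0.1000, 0.9511, 0.2924]
J5: z=[-0.2615, 0.3086, -0.9145] o=[-0.0001, 0.8790, -0.2859] → [0.1819, 0.0189, -0.0457, -0.2615, 0.3086, -0.9145]
J6: z=[-0.2615, 0.3086, -0.9145] o=[0.1959, 0.9124, -0.8118] → [0.3136, 0.3357, 0.0236, -0.2615, 0.3086, -0.9145]
q̇ = J⁺·V = [-0.8080, -0.4710, 0.9530, 0.3750, -0.0810, -0.7180]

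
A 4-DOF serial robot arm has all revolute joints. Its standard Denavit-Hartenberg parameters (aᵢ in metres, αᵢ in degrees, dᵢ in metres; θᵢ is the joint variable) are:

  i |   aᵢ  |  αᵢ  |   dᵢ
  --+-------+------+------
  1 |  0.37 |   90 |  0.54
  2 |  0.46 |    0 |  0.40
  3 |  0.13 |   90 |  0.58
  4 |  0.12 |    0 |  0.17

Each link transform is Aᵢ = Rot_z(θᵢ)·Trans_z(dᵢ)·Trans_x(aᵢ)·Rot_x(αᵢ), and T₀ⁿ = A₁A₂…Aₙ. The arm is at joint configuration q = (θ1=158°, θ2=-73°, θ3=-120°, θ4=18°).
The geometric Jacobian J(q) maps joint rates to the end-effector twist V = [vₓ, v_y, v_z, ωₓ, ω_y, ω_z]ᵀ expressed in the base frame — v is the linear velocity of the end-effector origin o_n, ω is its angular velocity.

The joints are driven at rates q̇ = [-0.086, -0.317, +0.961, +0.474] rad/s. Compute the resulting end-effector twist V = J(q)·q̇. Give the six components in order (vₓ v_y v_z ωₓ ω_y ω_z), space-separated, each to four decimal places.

o_n = [0.0983, 1.0572, 0.3207]
J₁: ẑ×o_n = [-1.0572, 0.0983, 0.0000], ω = ẑ
J2: z=[0.3746, 0.9272, 0.0000] o=[-0.3431, 0.1386, 0.5400] → [-0.2034, 0.0822, -0.0651, 0.3746, 0.9272, 0.0000]
J3: z=[0.3746, 0.9272, 0.0000] o=[-0.3179, 0.5599, 0.1001] → [0.2045, -0.0826, -0.1996, 0.3746, 0.9272, 0.0000]
J4: z=[-0.2086, 0.0843, 0.9744] o=[0.0168, 1.0502, 0.1293] → [0.0093, 0.1194, -0.0083, -0.2086, 0.0843, 0.9744]
V = J·q̇ = [0.3563, -0.0573, -0.1751, 0.1424, 0.6370, 0.3759]

0.3563 -0.0573 -0.1751 0.1424 0.6370 0.3759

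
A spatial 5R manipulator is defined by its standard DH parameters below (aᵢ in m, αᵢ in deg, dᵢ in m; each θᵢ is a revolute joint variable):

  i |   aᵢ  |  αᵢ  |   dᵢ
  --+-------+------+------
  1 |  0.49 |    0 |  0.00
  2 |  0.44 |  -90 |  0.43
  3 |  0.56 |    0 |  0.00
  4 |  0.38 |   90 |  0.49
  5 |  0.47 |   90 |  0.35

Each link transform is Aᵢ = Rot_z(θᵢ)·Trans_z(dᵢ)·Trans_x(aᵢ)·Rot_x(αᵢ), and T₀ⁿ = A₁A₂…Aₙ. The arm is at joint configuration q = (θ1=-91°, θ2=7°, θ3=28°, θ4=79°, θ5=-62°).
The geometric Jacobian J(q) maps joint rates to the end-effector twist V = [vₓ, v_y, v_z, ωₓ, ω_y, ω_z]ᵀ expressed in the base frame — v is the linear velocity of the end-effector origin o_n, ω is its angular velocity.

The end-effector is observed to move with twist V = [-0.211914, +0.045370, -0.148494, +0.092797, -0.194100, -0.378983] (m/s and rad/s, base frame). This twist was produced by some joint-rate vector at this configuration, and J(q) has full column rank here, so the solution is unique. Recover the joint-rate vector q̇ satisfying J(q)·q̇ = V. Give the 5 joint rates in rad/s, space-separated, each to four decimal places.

0.1930 -0.5100 0.1070 -0.0350 0.2120

o_n = [0.1804, -1.5696, -0.5096]
J₁: ẑ×o_n = [1.5696, 0.1804, -0.0000], ω = ẑ
J2: z=[0.0000, 0.0000, 1.0000] o=[-0.0086, -0.4899, 0.0000] → [1.0797, 0.1889, -0.0000, 0.0000, 0.0000, 1.0000]
J3: z=[0.9945, 0.1045, 0.0000] o=[0.0374, -0.9275, 0.4300] → [-0.0982, 0.9345, -0.6535, 0.9945, 0.1045, 0.0000]
J4: z=[0.9945, 0.1045, 0.0000] o=[0.0891, -1.4193, 0.1671] → [-0.0707, 0.6730, -0.1591, 0.9945, 0.1045, 0.0000]
J5: z=[0.1000, -0.9511, -0.2924] o=[0.5648, -1.2575, -0.1963] → [0.2068, 0.1437, -0.3969, 0.1000, -0.9511, -0.2924]
q̇ = J⁺·V = [0.1930, -0.5100, 0.1070, -0.0350, 0.2120]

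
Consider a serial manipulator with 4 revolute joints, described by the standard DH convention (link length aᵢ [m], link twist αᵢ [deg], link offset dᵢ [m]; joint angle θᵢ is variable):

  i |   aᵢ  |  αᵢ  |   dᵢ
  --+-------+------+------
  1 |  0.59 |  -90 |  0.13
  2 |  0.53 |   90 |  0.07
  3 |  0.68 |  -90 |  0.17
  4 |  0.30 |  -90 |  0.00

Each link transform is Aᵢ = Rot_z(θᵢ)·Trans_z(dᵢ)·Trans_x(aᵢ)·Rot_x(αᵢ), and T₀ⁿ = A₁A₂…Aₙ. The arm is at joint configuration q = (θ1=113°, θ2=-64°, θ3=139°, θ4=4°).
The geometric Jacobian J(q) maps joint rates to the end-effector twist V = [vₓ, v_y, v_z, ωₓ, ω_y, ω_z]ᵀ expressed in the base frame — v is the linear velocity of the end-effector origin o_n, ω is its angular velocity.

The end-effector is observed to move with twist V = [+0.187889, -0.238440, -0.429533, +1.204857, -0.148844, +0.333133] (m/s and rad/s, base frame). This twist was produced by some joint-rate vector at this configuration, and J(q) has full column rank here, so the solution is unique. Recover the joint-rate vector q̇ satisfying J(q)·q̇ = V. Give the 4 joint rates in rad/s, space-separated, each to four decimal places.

o_n = [-0.7982, 0.0570, 0.0074]
J₁: ẑ×o_n = [-0.0570, -0.7982, 0.0000], ω = ẑ
J2: z=[-0.9205, -0.3907, 0.0000] o=[-0.2305, 0.5431, 0.1300] → [0.0479, -0.1128, 0.2256, -0.9205, -0.3907, 0.0000]
J3: z=[0.3512, -0.8273, 0.4384] o=[-0.3857, 0.7296, 0.6064] → [0.7904, 0.0295, -0.5774, 0.3512, -0.8273, 0.4384]
J4: z=[0.8071, 0.0302, -0.5897] o=[-0.6488, 0.2076, 0.2196] → [-0.0952, 0.2593, -0.1170, 0.8071, 0.0302, -0.5897]
q̇ = J⁺·V = [0.6440, -0.4230, 0.4100, 0.8320]

0.6440 -0.4230 0.4100 0.8320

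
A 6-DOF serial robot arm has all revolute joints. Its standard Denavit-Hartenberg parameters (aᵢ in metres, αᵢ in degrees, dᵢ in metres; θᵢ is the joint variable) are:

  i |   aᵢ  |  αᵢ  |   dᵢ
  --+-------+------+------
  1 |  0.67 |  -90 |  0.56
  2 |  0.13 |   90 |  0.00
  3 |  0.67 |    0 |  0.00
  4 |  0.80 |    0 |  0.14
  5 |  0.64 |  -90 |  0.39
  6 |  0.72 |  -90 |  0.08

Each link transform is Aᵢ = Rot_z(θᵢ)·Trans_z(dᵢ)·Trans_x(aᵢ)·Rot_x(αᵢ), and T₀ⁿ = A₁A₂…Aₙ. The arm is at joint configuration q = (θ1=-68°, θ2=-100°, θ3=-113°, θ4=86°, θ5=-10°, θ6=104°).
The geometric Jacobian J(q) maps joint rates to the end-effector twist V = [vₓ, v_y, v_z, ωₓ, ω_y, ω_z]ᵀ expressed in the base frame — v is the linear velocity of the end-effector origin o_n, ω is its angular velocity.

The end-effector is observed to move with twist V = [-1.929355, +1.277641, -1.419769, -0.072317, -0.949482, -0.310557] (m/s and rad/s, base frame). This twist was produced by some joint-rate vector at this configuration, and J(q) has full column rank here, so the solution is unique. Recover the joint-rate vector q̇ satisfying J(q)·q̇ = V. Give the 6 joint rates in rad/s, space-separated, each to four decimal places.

o_n = [-0.8612, -1.0621, 1.5752]
J₁: ẑ×o_n = [1.0621, -0.8612, 0.0000], ω = ẑ
J2: z=[0.9272, 0.3746, 0.0000] o=[0.2510, -0.6212, 0.5600] → [0.3803, -0.9413, 0.0078, 0.9272, 0.3746, 0.0000]
J3: z=[-0.3689, 0.9131, -0.1736] o=[0.2425, -0.6003, 0.6880] → [0.7299, 0.5190, 1.1782, -0.3689, 0.9131, -0.1736]
J4: z=[-0.3689, 0.9131, -0.1736] o=[-0.3123, -0.8735, 0.4302] → [1.0128, 0.5177, 0.5708, -0.3689, 0.9131, -0.1736]
J5: z=[-0.3689, 0.9131, -0.1736] o=[-0.7470, -0.7669, 1.1079] → [0.3755, 0.1922, 0.2132, -0.3689, 0.9131, -0.1736]
J6: z=[0.7013, 0.3961, 0.5927] o=[-1.2813, -0.4728, 1.5435] → [0.3619, 0.2267, -0.5797, 0.7013, 0.3961, 0.5927]
q̇ = J⁺·V = [-0.8790, -0.9690, -0.6820, -0.4400, 0.1830, 0.6840]

-0.8790 -0.9690 -0.6820 -0.4400 0.1830 0.6840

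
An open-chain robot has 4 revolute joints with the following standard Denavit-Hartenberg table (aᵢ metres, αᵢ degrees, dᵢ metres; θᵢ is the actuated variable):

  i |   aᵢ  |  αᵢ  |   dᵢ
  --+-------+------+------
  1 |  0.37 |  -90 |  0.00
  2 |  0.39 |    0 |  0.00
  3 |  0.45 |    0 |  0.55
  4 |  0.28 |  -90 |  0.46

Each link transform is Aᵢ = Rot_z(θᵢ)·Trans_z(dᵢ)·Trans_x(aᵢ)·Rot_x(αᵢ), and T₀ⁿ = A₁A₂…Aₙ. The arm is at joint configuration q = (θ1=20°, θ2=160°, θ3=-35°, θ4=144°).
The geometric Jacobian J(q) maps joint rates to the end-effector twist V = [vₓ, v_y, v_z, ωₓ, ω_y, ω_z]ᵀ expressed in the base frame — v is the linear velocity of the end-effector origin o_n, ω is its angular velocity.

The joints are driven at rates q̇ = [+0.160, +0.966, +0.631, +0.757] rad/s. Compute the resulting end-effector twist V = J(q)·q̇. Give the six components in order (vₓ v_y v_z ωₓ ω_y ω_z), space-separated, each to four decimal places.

-0.1926 -0.1143 0.7777 -0.8051 2.2120 0.1600

o_n = [-0.5893, 0.8603, -0.2220]
J₁: ẑ×o_n = [-0.8603, -0.5893, 0.0000], ω = ẑ
J2: z=[-0.3420, 0.9397, 0.0000] o=[0.3477, 0.1265, 0.0000] → [-0.2087, -0.0759, 0.6295, -0.3420, 0.9397, 0.0000]
J3: z=[-0.3420, 0.9397, 0.0000] o=[0.0033, 0.0012, -0.1334] → [-0.0833, -0.0303, 0.2630, -0.3420, 0.9397, 0.0000]
J4: z=[-0.3420, 0.9397, 0.0000] o=[-0.4273, 0.4298, -0.5020] → [0.2631, 0.0958, 0.0049, -0.3420, 0.9397, 0.0000]
V = J·q̇ = [-0.1926, -0.1143, 0.7777, -0.8051, 2.2120, 0.1600]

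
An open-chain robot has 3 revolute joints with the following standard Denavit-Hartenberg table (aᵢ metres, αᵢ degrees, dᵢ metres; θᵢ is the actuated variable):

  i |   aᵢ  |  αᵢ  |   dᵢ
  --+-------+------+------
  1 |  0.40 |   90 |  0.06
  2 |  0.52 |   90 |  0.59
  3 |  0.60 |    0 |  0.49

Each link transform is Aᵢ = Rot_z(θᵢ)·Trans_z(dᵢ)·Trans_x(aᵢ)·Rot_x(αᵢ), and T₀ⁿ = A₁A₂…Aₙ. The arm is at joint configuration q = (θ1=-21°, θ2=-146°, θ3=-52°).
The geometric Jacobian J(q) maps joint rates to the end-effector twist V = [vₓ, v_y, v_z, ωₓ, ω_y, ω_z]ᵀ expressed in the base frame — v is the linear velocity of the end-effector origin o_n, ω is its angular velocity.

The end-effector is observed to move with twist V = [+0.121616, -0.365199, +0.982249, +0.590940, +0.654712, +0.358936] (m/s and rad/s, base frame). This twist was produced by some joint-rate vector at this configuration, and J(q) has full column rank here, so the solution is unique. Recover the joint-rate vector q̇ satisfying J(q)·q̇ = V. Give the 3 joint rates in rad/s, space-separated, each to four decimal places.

o_n = [-0.6127, 0.1097, -0.0311]
J₁: ẑ×o_n = [-0.1097, -0.6127, 0.0000], ω = ẑ
J2: z=[-0.3584, -0.9336, 0.0000] o=[0.3734, -0.1433, 0.0600] → [0.0851, -0.0327, -1.0113, -0.3584, -0.9336, 0.0000]
J3: z=[-0.5221, 0.2004, 0.8290] o=[-0.2405, -0.5397, -0.2308] → [-0.4983, -0.2044, -0.2644, -0.5221, 0.2004, 0.8290]
q̇ = J⁺·V = [0.8290, -0.8230, -0.5670]

0.8290 -0.8230 -0.5670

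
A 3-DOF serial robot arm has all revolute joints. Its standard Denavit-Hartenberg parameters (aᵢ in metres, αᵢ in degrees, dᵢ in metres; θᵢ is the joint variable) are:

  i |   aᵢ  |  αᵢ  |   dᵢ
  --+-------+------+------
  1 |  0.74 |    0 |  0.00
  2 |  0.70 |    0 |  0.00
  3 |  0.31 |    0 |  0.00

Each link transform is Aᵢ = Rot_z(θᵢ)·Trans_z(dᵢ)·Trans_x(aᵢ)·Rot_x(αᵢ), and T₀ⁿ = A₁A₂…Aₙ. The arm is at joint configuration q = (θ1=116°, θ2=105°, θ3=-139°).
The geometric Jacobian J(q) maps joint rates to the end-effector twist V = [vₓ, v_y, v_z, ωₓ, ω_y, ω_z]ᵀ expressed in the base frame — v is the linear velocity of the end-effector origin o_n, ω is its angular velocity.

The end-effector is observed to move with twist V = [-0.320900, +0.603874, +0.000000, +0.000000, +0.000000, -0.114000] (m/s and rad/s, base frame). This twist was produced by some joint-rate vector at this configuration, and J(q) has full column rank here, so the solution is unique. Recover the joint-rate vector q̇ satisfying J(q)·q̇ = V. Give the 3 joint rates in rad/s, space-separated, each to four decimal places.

o_n = [-0.8095, 0.5128, 0.0000]
J₁: ẑ×o_n = [-0.5128, -0.8095, 0.0000], ω = ẑ
J2: z=[0.0000, 0.0000, 1.0000] o=[-0.3244, 0.6651, 0.0000] → [0.1523, -0.4852, 0.0000, 0.0000, 0.0000, 1.0000]
J3: z=[0.0000, 0.0000, 1.0000] o=[-0.8527, 0.2059, 0.0000] → [-0.3070, 0.0431, 0.0000, 0.0000, 0.0000, 1.0000]
q̇ = J⁺·V = [-0.1830, -0.8570, 0.9260]

-0.1830 -0.8570 0.9260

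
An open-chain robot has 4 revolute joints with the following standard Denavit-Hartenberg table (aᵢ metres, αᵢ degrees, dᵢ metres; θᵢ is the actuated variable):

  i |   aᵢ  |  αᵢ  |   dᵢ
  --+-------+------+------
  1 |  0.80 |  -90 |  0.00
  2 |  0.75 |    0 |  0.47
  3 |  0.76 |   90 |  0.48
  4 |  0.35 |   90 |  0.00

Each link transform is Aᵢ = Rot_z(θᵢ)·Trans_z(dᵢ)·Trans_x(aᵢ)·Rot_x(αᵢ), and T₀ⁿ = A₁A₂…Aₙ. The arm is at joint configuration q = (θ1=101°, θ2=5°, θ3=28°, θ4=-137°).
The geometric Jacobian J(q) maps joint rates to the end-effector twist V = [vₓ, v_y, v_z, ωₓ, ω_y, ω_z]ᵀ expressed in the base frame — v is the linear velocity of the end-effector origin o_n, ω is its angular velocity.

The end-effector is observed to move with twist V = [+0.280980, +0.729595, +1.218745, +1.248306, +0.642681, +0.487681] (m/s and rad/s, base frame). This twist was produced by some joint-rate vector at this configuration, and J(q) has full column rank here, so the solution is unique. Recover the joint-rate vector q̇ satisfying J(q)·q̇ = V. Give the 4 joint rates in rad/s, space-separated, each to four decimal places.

-0.1170 -0.9940 -0.3540 0.7210

o_n = [-1.0741, 1.7979, -0.3399]
J₁: ẑ×o_n = [-1.7979, -1.0741, 0.0000], ω = ẑ
J2: z=[-0.9816, -0.1908, 0.0000] o=[-0.1526, 0.7853, 0.0000] → [0.0649, -0.3336, -1.1699, -0.9816, -0.1908, 0.0000]
J3: z=[-0.9816, -0.1908, 0.0000] o=[-0.7566, 1.4290, -0.0654] → [0.0524, -0.2695, -0.4227, -0.9816, -0.1908, 0.0000]
J4: z=[-0.1039, 0.5346, 0.8387] o=[-1.3494, 1.9631, -0.4793] → [0.2131, 0.2454, -0.1300, -0.1039, 0.5346, 0.8387]
q̇ = J⁺·V = [-0.1170, -0.9940, -0.3540, 0.7210]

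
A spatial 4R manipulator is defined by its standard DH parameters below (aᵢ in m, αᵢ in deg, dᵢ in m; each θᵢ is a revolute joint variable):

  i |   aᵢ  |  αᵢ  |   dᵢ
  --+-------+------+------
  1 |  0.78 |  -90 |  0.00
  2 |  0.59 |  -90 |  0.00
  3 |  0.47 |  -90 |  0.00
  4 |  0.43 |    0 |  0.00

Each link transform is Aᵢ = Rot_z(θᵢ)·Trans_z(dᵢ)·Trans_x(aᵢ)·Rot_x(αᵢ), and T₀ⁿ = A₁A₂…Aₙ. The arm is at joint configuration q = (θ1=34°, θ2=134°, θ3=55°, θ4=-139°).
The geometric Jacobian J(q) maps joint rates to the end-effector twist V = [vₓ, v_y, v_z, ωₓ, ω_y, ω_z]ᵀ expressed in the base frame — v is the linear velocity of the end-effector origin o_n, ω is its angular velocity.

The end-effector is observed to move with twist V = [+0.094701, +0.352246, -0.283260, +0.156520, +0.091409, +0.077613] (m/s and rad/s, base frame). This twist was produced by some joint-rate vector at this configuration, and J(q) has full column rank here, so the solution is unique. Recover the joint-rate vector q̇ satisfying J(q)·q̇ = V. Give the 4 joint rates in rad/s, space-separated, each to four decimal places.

o_n = [0.1572, -0.0377, -0.2885]
J₁: ẑ×o_n = [0.0377, 0.1572, -0.0000], ω = ẑ
J2: z=[-0.5592, 0.8290, 0.0000] o=[0.6466, 0.4362, 0.0000] → [-0.2391, -0.1613, 0.6707, -0.5592, 0.8290, 0.0000]
J3: z=[-0.5964, -0.4022, 0.6947] o=[0.3069, 0.2070, -0.4244] → [0.1153, -0.0229, 0.0857, -0.5964, -0.4022, 0.6947]
J4: z=[0.7925, -0.1573, 0.5892] o=[0.3669, -0.2169, -0.6183] → [-0.1575, -0.3850, 0.1090, 0.7925, -0.1573, 0.5892]
q̇ = J⁺·V = [0.7670, -0.2710, -0.6090, -0.4520]

0.7670 -0.2710 -0.6090 -0.4520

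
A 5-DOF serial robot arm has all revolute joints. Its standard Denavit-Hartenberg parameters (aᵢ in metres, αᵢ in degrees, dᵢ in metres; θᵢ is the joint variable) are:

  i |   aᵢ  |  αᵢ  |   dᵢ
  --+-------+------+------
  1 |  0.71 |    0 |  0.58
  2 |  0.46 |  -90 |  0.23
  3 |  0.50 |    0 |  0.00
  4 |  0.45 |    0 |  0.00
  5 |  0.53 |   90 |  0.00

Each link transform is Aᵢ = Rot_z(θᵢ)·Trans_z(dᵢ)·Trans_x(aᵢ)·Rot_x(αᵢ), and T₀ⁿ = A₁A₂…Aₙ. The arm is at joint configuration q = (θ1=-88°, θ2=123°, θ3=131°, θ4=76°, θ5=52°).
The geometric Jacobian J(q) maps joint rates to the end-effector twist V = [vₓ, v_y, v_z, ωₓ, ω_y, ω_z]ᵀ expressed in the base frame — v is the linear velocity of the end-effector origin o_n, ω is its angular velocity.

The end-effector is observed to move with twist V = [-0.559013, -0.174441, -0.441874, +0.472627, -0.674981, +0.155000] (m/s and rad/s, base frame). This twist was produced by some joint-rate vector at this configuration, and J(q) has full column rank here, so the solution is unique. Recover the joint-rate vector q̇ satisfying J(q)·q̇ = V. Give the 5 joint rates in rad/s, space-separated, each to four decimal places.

o_n = [-0.2784, -0.9219, 1.1572]
J₁: ẑ×o_n = [0.9219, -0.2784, 0.0000], ω = ẑ
J2: z=[0.0000, 0.0000, 1.0000] o=[0.0248, -0.7096, 0.5800] → [0.2123, -0.3032, 0.0000, 0.0000, 0.0000, 1.0000]
J3: z=[-0.5736, 0.8192, 0.0000] o=[0.4016, -0.4457, 0.8100] → [0.2844, 0.1991, 0.8301, -0.5736, 0.8192, 0.0000]
J4: z=[-0.5736, 0.8192, 0.0000] o=[0.1329, -0.6339, 0.4326] → [0.5935, 0.4156, 0.5021, -0.5736, 0.8192, 0.0000]
J5: z=[-0.5736, 0.8192, 0.0000] o=[-0.1956, -0.8638, 0.6369] → [0.4262, 0.2984, 0.1011, -0.5736, 0.8192, 0.0000]
q̇ = J⁺·V = [-0.6080, 0.7630, -0.7630, 0.4930, -0.5540]

-0.6080 0.7630 -0.7630 0.4930 -0.5540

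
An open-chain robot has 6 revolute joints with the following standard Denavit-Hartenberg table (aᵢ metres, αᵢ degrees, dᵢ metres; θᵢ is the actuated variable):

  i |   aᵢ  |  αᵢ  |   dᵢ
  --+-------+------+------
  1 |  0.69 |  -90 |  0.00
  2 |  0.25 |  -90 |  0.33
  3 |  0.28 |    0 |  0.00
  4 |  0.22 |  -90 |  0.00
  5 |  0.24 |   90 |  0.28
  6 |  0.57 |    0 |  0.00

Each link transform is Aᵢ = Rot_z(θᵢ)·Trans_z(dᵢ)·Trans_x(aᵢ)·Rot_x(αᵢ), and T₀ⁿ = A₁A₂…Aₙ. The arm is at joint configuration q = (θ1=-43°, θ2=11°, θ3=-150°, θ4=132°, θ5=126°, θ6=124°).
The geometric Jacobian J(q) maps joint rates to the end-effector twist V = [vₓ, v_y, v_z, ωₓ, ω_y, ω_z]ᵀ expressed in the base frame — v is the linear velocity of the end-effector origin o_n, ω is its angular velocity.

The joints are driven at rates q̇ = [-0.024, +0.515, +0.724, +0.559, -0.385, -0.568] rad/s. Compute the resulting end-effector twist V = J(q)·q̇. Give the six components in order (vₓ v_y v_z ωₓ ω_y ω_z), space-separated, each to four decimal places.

o_n = [0.7384, -0.9121, -0.1567]
J₁: ẑ×o_n = [0.9121, 0.7384, -0.0000], ω = ẑ
J2: z=[0.6820, 0.7314, 0.0000] o=[0.5046, -0.4706, 0.0000] → [-0.1146, 0.1068, -0.4721, 0.6820, 0.7314, 0.0000]
J3: z=[-0.1395, 0.1301, -0.9816] o=[0.9092, -0.3966, -0.0477] → [-0.5202, 0.1524, 0.0942, -0.1395, 0.1301, -0.9816]
J4: z=[-0.1395, 0.1301, -0.9816] o=[0.8306, -0.1319, -0.0014] → [-0.7861, 0.0688, 0.1209, -0.1395, 0.1301, -0.9816]
J5: z=[-0.4268, -0.9024, -0.0590] o=[1.0271, -0.2222, -0.0414] → [0.0634, -0.0322, 0.0339, -0.4268, -0.9024, -0.0590]
J6: z=[0.8049, -0.4088, 0.4302] o=[0.8087, -0.4422, 0.1583] → [0.3309, 0.2233, -0.4069, 0.8049, -0.4088, 0.4302]
V = J·q̇ = [-1.1093, 0.0716, 0.1107, -0.1207, 1.1232, -1.5051]

-1.1093 0.0716 0.1107 -0.1207 1.1232 -1.5051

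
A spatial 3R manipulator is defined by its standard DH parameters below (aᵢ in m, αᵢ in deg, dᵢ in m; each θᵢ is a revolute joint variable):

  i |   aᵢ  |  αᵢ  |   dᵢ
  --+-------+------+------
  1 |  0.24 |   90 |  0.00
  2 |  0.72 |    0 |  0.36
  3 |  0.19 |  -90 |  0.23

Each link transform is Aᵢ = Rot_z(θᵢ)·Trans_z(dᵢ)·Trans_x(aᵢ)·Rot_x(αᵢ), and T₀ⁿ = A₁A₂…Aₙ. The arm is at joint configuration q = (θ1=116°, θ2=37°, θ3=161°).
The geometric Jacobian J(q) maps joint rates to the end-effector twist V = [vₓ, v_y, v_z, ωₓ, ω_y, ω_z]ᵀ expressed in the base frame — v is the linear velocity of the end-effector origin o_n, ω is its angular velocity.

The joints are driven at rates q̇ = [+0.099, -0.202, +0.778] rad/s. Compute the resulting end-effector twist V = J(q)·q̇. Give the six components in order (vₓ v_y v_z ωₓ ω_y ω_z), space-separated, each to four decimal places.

o_n = [0.2522, 0.8288, 0.3746]
J₁: ẑ×o_n = [-0.8288, 0.2522, 0.0000], ω = ẑ
J2: z=[0.8988, 0.4384, 0.0000] o=[-0.1052, 0.2157, 0.0000] → [0.1642, -0.3367, 0.3943, 0.8988, 0.4384, 0.0000]
J3: z=[0.8988, 0.4384, 0.0000] o=[-0.0337, 0.8903, 0.4333] → [-0.0257, 0.0528, -0.1807, 0.8988, 0.4384, 0.0000]
V = J·q̇ = [-0.1352, 0.1340, -0.2202, 0.5177, 0.2525, 0.0990]

-0.1352 0.1340 -0.2202 0.5177 0.2525 0.0990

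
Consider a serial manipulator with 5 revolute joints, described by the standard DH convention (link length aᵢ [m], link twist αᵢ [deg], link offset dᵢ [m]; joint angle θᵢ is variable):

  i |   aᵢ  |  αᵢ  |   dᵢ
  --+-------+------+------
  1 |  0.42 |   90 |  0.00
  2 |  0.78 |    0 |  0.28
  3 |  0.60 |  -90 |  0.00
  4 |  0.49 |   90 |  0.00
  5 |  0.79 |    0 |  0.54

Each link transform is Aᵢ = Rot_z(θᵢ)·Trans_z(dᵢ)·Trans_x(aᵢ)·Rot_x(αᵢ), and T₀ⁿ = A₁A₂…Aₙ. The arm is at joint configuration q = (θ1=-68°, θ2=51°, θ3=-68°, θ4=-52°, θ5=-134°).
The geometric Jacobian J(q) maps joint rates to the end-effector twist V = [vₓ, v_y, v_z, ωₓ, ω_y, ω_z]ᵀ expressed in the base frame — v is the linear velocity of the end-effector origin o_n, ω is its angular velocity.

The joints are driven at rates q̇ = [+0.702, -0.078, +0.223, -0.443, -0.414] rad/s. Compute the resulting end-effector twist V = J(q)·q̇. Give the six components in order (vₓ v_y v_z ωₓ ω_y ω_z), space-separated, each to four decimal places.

o_n = [-0.1964, -1.0252, 0.0223]
J₁: ẑ×o_n = [1.0252, -0.1964, 0.0000], ω = ẑ
J2: z=[-0.9272, -0.3746, 0.0000] o=[0.1573, -0.3894, 0.0000] → [-0.0084, 0.0207, 0.4570, -0.9272, -0.3746, 0.0000]
J3: z=[-0.9272, -0.3746, 0.0000] o=[0.0816, -0.9494, 0.6062] → [0.2187, -0.5414, -0.0339, -0.9272, -0.3746, 0.0000]
J4: z=[0.1095, -0.2711, 0.9563] o=[0.2965, -1.4814, 0.4308] → [-0.3256, -0.4267, -0.0837, 0.1095, -0.2711, 0.9563]
J5: z=[-0.8531, 0.4681, 0.2304] o=[0.0466, -1.8936, 0.3425] → [-0.3500, -0.3292, -0.6271, -0.8531, 0.4681, 0.2304]
V = J·q̇ = [1.0582, 0.0651, 0.2535, 0.1702, -0.1280, 0.1830]

1.0582 0.0651 0.2535 0.1702 -0.1280 0.1830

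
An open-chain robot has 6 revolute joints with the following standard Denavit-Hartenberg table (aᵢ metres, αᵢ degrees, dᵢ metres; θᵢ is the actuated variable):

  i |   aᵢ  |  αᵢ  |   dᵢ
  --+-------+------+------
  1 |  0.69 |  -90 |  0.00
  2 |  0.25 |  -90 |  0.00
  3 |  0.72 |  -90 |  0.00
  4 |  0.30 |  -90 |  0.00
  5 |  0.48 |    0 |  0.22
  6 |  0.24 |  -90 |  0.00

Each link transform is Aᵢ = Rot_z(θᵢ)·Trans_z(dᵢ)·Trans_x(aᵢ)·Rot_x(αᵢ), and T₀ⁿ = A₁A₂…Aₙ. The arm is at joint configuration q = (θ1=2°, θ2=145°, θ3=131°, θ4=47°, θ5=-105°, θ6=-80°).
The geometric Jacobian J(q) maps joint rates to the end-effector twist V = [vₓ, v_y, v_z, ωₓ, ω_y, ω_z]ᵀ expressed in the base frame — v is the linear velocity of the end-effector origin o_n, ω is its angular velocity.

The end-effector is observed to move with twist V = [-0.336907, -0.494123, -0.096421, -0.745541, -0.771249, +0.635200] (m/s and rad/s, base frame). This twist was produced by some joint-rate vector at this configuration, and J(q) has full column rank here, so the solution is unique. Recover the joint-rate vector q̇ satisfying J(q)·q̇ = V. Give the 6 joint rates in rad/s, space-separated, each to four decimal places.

o_n = [1.0985, -0.0606, 0.1574]
J₁: ẑ×o_n = [0.0606, 1.0985, -0.0000], ω = ẑ
J2: z=[-0.0349, 0.9994, 0.0000] o=[0.6896, 0.0241, 0.0000] → [0.1573, 0.0055, -0.4057, -0.0349, 0.9994, 0.0000]
J3: z=[-0.5732, -0.0200, 0.8192] o=[0.4849, 0.0169, -0.1434] → [0.0575, 0.6750, 0.0567, -0.5732, -0.0200, 0.8192]
J4: z=[0.5949, 0.6772, 0.4329] o=[0.8906, -0.5126, 0.1275] → [-0.1754, 0.0722, 0.1281, 0.5949, 0.6772, 0.4329]
J5: z=[-0.0211, 0.5516, -0.8339] o=[1.1316, -0.6587, 0.0248] → [0.5719, 0.0305, 0.0057, -0.0211, 0.5516, -0.8339]
J6: z=[-0.0211, 0.5516, -0.8339] o=[1.3030, -0.1629, 0.0846] → [0.1254, 0.1721, 0.1107, -0.0211, 0.5516, -0.8339]
q̇ = J⁺·V = [-0.9180, 0.1120, 0.9540, -0.3670, -0.6230, -0.4930]

-0.9180 0.1120 0.9540 -0.3670 -0.6230 -0.4930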